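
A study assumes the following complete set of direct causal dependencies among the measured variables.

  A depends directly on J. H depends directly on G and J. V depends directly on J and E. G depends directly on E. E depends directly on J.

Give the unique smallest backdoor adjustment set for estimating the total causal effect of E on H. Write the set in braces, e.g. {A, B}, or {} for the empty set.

{J}

Variables eligible for adjustment (non-descendants of E, excluding E and H): {A, J}.
Backdoor paths from E to H:
  P1: E <- J -> H
The empty set is not sufficient: P1 (E <- J -> H) has no collider blocking it and no conditioned non-collider, so it is open.
Try {J}:
  P1: blocked at fork node J ∈ conditioning set.
{J} contains no descendant of E and blocks every backdoor path.
No other singleton works — e.g. {A} leaves P1 open — so {J} is the unique smallest valid adjustment set.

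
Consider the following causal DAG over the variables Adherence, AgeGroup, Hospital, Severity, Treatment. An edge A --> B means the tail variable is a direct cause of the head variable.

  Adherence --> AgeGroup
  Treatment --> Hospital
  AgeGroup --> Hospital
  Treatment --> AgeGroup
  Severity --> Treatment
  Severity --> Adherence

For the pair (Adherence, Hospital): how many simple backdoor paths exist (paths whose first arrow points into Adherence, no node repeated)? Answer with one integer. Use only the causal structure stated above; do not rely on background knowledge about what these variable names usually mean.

2

A backdoor path from Adherence to Hospital is any simple undirected path whose first edge points into Adherence (i.e. leaves Adherence via a parent).
Parents of Adherence: {Severity}.
Enumerating:
  P1: Adherence <- Severity -> Treatment -> AgeGroup -> Hospital
  P2: Adherence <- Severity -> Treatment -> Hospital
That exhausts the simple backdoor paths. Count: 2.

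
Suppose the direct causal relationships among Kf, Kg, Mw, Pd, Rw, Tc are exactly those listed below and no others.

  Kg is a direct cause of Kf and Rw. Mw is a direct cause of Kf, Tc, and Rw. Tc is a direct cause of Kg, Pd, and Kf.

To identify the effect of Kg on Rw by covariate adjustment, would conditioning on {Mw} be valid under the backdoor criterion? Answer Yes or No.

Backdoor paths from Kg to Rw (paths whose first edge points into Kg):
  P1: Kg <- Tc <- Mw -> Rw
  P2: Kg <- Tc -> Kf <- Mw -> Rw
Condition 1 (no descendant of Kg in the set): holds — descendants of Kg are {Kf, Rw}; none are in {Mw}.
Condition 2 (every backdoor path blocked by {Mw}):
  P1: blocked at fork node Mw ∈ conditioning set.
  P2: blocked at collider Kf (neither it nor any descendant is in the conditioning set).
{Mw} satisfies the backdoor criterion.

Yes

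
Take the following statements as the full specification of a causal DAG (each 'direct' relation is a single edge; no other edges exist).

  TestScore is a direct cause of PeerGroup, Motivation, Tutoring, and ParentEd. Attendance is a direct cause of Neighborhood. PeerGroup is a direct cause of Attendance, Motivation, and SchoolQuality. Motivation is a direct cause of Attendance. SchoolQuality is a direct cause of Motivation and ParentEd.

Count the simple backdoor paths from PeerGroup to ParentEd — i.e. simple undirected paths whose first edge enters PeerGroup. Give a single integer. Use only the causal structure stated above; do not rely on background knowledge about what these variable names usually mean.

2

A backdoor path from PeerGroup to ParentEd is any simple undirected path whose first edge points into PeerGroup (i.e. leaves PeerGroup via a parent).
Parents of PeerGroup: {TestScore}.
Enumerating:
  P1: PeerGroup <- TestScore -> ParentEd
  P2: PeerGroup <- TestScore -> Motivation <- SchoolQuality -> ParentEd
That exhausts the simple backdoor paths. Count: 2.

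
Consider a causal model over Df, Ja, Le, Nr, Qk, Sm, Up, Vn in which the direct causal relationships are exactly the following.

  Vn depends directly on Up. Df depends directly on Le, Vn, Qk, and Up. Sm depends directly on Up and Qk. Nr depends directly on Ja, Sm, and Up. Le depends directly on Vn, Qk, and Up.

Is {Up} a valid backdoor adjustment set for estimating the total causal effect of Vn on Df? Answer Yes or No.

Backdoor paths from Vn to Df (paths whose first edge points into Vn):
  P1: Vn <- Up -> Sm <- Qk -> Le -> Df
  P2: Vn <- Up -> Sm <- Qk -> Df
  P3: Vn <- Up -> Le <- Qk -> Df
  P4: Vn <- Up -> Le -> Df
  P5: Vn <- Up -> Nr <- Sm <- Qk -> Le -> Df
  P6: Vn <- Up -> Nr <- Sm <- Qk -> Df
  P7: Vn <- Up -> Df
Condition 1 (no descendant of Vn in the set): holds — descendants of Vn are {Df, Le}; none are in {Up}.
Condition 2 (every backdoor path blocked by {Up}):
  P1: blocked at fork node Up ∈ conditioning set.
  P2: blocked at fork node Up ∈ conditioning set.
  P3: blocked at fork node Up ∈ conditioning set.
  P4: blocked at fork node Up ∈ conditioning set.
  P5: blocked at fork node Up ∈ conditioning set.
  P6: blocked at fork node Up ∈ conditioning set.
  P7: blocked at fork node Up ∈ conditioning set.
{Up} satisfies the backdoor criterion.

Yes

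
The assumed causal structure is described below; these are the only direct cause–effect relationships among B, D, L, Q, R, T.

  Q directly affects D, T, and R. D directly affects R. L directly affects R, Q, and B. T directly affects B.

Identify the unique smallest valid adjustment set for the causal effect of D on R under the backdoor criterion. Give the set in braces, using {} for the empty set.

Variables eligible for adjustment (non-descendants of D, excluding D and R): {B, L, Q, T}.
Backdoor paths from D to R:
  P1: D <- Q <- L -> R
  P2: D <- Q -> R
  P3: D <- Q -> T -> B <- L -> R
The empty set is not sufficient: P1 (D <- Q <- L -> R) has no collider blocking it and no conditioned non-collider, so it is open.
Try {Q}:
  P1: blocked at chain node Q ∈ conditioning set.
  P2: blocked at fork node Q ∈ conditioning set.
  P3: blocked at fork node Q ∈ conditioning set.
{Q} contains no descendant of D and blocks every backdoor path.
No other singleton works — e.g. {L} leaves P2 open — so {Q} is the unique smallest valid adjustment set.

{Q}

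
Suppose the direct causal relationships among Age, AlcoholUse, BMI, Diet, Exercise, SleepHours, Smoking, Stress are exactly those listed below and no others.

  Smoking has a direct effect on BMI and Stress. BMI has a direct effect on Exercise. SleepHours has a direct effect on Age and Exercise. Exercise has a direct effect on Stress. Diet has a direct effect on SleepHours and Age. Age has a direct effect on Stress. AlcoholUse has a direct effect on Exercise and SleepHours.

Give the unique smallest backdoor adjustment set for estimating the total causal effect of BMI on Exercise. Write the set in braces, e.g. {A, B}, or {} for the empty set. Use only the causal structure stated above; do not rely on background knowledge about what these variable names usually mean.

{}

Variables eligible for adjustment (non-descendants of BMI, excluding BMI and Exercise): {Age, AlcoholUse, Diet, SleepHours, Smoking}.
Backdoor paths from BMI to Exercise:
  P1: BMI <- Smoking -> Stress <- Exercise
  P2: BMI <- Smoking -> Stress <- Age <- Diet -> SleepHours <- AlcoholUse -> Exercise
  P3: BMI <- Smoking -> Stress <- Age <- Diet -> SleepHours -> Exercise
  P4: BMI <- Smoking -> Stress <- Age <- SleepHours <- AlcoholUse -> Exercise
  P5: BMI <- Smoking -> Stress <- Age <- SleepHours -> Exercise
Each backdoor path contains an unconditioned collider, so every path is already blocked with the empty conditioning set:
  P1: blocked at collider Stress (neither it nor any descendant is in the conditioning set).
  P2: blocked at collider Stress (neither it nor any descendant is in the conditioning set).
  P3: blocked at collider Stress (neither it nor any descendant is in the conditioning set).
  P4: blocked at collider Stress (neither it nor any descendant is in the conditioning set).
  P5: blocked at collider Stress (neither it nor any descendant is in the conditioning set).
The empty set is therefore the unique smallest valid set.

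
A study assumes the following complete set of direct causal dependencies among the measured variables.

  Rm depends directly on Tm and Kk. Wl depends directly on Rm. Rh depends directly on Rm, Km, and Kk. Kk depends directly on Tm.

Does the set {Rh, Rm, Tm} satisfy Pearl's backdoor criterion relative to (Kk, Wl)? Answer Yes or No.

No

Backdoor paths from Kk to Wl (paths whose first edge points into Kk):
  P1: Kk <- Tm -> Rm -> Wl
Condition 1 (no descendant of Kk in the set): FAILS — Rh and Rm are descendants of Kk.
Condition 2 (every backdoor path blocked by {Rh, Rm, Tm}):
  P1: blocked at fork node Tm ∈ conditioning set.
{Rh, Rm, Tm} does not satisfy the backdoor criterion.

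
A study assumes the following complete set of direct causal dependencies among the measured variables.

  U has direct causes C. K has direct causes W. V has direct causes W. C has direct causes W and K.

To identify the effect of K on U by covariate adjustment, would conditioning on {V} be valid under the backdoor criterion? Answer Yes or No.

No

Backdoor paths from K to U (paths whose first edge points into K):
  P1: K <- W -> C -> U
Condition 1 (no descendant of K in the set): holds — descendants of K are {C, U}; none are in {V}.
Condition 2 (every backdoor path blocked by {V}):
  P1: open — no interior node is in the conditioning set.
{V} does not satisfy the backdoor criterion.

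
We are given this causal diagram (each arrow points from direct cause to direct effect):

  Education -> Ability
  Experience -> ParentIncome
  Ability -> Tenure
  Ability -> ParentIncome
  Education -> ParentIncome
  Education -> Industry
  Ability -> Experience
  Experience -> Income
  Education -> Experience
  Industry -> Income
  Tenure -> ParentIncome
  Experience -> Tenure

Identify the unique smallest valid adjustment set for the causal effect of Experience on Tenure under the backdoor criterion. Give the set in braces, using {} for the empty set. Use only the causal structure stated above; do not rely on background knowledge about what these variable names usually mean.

Variables eligible for adjustment (non-descendants of Experience, excluding Experience and Tenure): {Ability, Education, Industry}.
Backdoor paths from Experience to Tenure:
  P1: Experience <- Education -> Ability -> Tenure
  P2: Experience <- Education -> Ability -> ParentIncome <- Tenure
  P3: Experience <- Education -> ParentIncome <- Ability -> Tenure
  P4: Experience <- Education -> ParentIncome <- Tenure
  P5: Experience <- Ability <- Education -> ParentIncome <- Tenure
  P6: Experience <- Ability -> Tenure
  P7: Experience <- Ability -> ParentIncome <- Tenure
The empty set is not sufficient: P1 (Experience <- Education -> Ability -> Tenure) has no collider blocking it and no conditioned non-collider, so it is open.
Try {Ability}:
  P1: blocked at chain node Ability ∈ conditioning set.
  P2: blocked at chain node Ability ∈ conditioning set.
  P3: blocked at collider ParentIncome (neither it nor any descendant is in the conditioning set).
  P4: blocked at collider ParentIncome (neither it nor any descendant is in the conditioning set).
  P5: blocked at chain node Ability ∈ conditioning set.
  P6: blocked at fork node Ability ∈ conditioning set.
  P7: blocked at fork node Ability ∈ conditioning set.
{Ability} contains no descendant of Experience and blocks every backdoor path.
No other singleton works — e.g. {Education} leaves P6 open — so {Ability} is the unique smallest valid adjustment set.

{Ability}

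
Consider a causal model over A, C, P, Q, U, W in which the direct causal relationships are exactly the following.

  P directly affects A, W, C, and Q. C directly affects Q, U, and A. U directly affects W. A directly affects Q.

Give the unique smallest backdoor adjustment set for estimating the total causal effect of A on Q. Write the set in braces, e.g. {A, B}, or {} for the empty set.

{C, P}

Variables eligible for adjustment (non-descendants of A, excluding A and Q): {C, P, U, W}.
Backdoor paths from A to Q:
  P1: A <- P -> C -> Q
  P2: A <- P -> W <- U <- C -> Q
  P3: A <- P -> Q
  P4: A <- C <- P -> Q
  P5: A <- C -> U -> W <- P -> Q
  P6: A <- C -> Q
The empty set is not sufficient: P1 (A <- P -> C -> Q) has no collider blocking it and no conditioned non-collider, so it is open.
Try {C, P}:
  P1: blocked at fork node P ∈ conditioning set.
  P2: blocked at fork node P ∈ conditioning set.
  P3: blocked at fork node P ∈ conditioning set.
  P4: blocked at chain node C ∈ conditioning set.
  P5: blocked at fork node C ∈ conditioning set.
  P6: blocked at fork node C ∈ conditioning set.
{C, P} contains no descendant of A and blocks every backdoor path.
Every element of {C, P} is needed (dropping C leaves P6 open; dropping P leaves P3 open), so no proper subset is valid.
Among all size-2 subsets of the eligible variables, only {C, P} blocks every backdoor path, so it is the unique smallest valid adjustment set.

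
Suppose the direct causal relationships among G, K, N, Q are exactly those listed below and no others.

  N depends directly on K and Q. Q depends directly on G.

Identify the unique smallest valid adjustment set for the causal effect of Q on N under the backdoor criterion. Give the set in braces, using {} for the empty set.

Variables eligible for adjustment (non-descendants of Q, excluding Q and N): {G, K}.
Backdoor paths from Q to N:
  (none)
With no backdoor paths the empty set already satisfies the criterion, and it is trivially minimal.

{}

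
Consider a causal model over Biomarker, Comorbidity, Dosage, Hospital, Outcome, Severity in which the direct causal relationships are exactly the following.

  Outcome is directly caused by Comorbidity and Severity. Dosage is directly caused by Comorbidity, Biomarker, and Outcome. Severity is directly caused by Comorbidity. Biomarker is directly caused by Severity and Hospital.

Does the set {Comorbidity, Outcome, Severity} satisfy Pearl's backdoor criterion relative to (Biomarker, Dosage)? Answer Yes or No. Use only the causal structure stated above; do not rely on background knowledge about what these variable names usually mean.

Yes

Backdoor paths from Biomarker to Dosage (paths whose first edge points into Biomarker):
  P1: Biomarker <- Severity <- Comorbidity -> Outcome -> Dosage
  P2: Biomarker <- Severity <- Comorbidity -> Dosage
  P3: Biomarker <- Severity -> Outcome <- Comorbidity -> Dosage
  P4: Biomarker <- Severity -> Outcome -> Dosage
Condition 1 (no descendant of Biomarker in the set): holds — descendants of Biomarker are {Dosage}; none are in {Comorbidity, Outcome, Severity}.
Condition 2 (every backdoor path blocked by {Comorbidity, Outcome, Severity}):
  P1: blocked at chain node Severity ∈ conditioning set.
  P2: blocked at chain node Severity ∈ conditioning set.
  P3: blocked at fork node Severity ∈ conditioning set.
  P4: blocked at fork node Severity ∈ conditioning set.
{Comorbidity, Outcome, Severity} satisfies the backdoor criterion.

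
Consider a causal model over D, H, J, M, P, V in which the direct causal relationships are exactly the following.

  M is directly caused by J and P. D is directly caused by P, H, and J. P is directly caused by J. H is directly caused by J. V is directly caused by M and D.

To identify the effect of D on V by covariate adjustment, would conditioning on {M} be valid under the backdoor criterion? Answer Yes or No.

Backdoor paths from D to V (paths whose first edge points into D):
  P1: D <- J -> P -> M -> V
  P2: D <- J -> M -> V
  P3: D <- P <- J -> M -> V
  P4: D <- P -> M -> V
  P5: D <- H <- J -> P -> M -> V
  P6: D <- H <- J -> M -> V
Condition 1 (no descendant of D in the set): holds — descendants of D are {V}; none are in {M}.
Condition 2 (every backdoor path blocked by {M}):
  P1: blocked at chain node M ∈ conditioning set.
  P2: blocked at chain node M ∈ conditioning set.
  P3: blocked at chain node M ∈ conditioning set.
  P4: blocked at chain node M ∈ conditioning set.
  P5: blocked at chain node M ∈ conditioning set.
  P6: blocked at chain node M ∈ conditioning set.
{M} satisfies the backdoor criterion.

Yes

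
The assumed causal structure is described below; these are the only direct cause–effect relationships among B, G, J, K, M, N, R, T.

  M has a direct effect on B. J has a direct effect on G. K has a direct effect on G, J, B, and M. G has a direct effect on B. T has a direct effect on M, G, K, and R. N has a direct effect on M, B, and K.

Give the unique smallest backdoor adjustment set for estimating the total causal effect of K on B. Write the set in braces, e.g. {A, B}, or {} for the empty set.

Variables eligible for adjustment (non-descendants of K, excluding K and B): {N, R, T}.
Backdoor paths from K to B:
  P1: K <- N -> M <- T -> G -> B
  P2: K <- N -> M -> B
  P3: K <- N -> B
  P4: K <- T -> M <- N -> B
  P5: K <- T -> M -> B
  P6: K <- T -> G -> B
The empty set is not sufficient: P2 (K <- N -> M -> B) has no collider blocking it and no conditioned non-collider, so it is open.
Try {N, T}:
  P1: blocked at fork node N ∈ conditioning set.
  P2: blocked at fork node N ∈ conditioning set.
  P3: blocked at fork node N ∈ conditioning set.
  P4: blocked at fork node T ∈ conditioning set.
  P5: blocked at fork node T ∈ conditioning set.
  P6: blocked at fork node T ∈ conditioning set.
{N, T} contains no descendant of K and blocks every backdoor path.
Every element of {N, T} is needed (dropping N leaves P2 open; dropping T leaves P5 open), so no proper subset is valid.
Among all size-2 subsets of the eligible variables, only {N, T} blocks every backdoor path, so it is the unique smallest valid adjustment set.

{N, T}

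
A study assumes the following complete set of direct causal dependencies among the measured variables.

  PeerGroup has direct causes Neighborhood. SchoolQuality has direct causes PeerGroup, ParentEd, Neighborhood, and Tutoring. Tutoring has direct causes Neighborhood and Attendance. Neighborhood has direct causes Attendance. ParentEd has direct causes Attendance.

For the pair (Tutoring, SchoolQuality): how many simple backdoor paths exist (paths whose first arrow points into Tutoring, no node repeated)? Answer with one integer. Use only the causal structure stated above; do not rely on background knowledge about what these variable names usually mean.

6

A backdoor path from Tutoring to SchoolQuality is any simple undirected path whose first edge points into Tutoring (i.e. leaves Tutoring via a parent).
Parents of Tutoring: {Attendance, Neighborhood}.
Enumerating:
  P1: Tutoring <- Attendance -> Neighborhood -> PeerGroup -> SchoolQuality
  P2: Tutoring <- Attendance -> Neighborhood -> SchoolQuality
  P3: Tutoring <- Attendance -> ParentEd -> SchoolQuality
  P4: Tutoring <- Neighborhood <- Attendance -> ParentEd -> SchoolQuality
  P5: Tutoring <- Neighborhood -> PeerGroup -> SchoolQuality
  P6: Tutoring <- Neighborhood -> SchoolQuality
That exhausts the simple backdoor paths. Count: 6.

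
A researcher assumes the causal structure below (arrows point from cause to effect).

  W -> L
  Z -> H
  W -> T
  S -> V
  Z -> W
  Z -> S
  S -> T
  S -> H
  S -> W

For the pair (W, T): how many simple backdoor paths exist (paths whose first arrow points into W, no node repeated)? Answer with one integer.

3

A backdoor path from W to T is any simple undirected path whose first edge points into W (i.e. leaves W via a parent).
Parents of W: {S, Z}.
Enumerating:
  P1: W <- Z -> S -> T
  P2: W <- Z -> H <- S -> T
  P3: W <- S -> T
That exhausts the simple backdoor paths. Count: 3.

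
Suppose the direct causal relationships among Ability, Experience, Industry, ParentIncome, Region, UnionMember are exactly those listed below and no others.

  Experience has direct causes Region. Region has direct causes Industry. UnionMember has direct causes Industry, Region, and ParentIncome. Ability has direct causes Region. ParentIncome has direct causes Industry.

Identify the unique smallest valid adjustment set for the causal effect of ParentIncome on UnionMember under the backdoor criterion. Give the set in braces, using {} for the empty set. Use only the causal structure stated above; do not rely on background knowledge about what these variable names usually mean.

{Industry}

Variables eligible for adjustment (non-descendants of ParentIncome, excluding ParentIncome and UnionMember): {Ability, Experience, Industry, Region}.
Backdoor paths from ParentIncome to UnionMember:
  P1: ParentIncome <- Industry -> Region -> UnionMember
  P2: ParentIncome <- Industry -> UnionMember
The empty set is not sufficient: P1 (ParentIncome <- Industry -> Region -> UnionMember) has no collider blocking it and no conditioned non-collider, so it is open.
Try {Industry}:
  P1: blocked at fork node Industry ∈ conditioning set.
  P2: blocked at fork node Industry ∈ conditioning set.
{Industry} contains no descendant of ParentIncome and blocks every backdoor path.
No other singleton works — e.g. {Region} leaves P2 open — so {Industry} is the unique smallest valid adjustment set.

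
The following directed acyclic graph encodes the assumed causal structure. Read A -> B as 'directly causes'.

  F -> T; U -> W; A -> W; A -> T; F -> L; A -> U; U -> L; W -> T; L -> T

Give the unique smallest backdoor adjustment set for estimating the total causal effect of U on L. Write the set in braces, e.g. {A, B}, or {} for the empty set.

{}

Variables eligible for adjustment (non-descendants of U, excluding U and L): {A, F}.
Backdoor paths from U to L:
  P1: U <- A -> W -> T <- F -> L
  P2: U <- A -> W -> T <- L
  P3: U <- A -> T <- F -> L
  P4: U <- A -> T <- L
Each backdoor path contains an unconditioned collider, so every path is already blocked with the empty conditioning set:
  P1: blocked at collider T (neither it nor any descendant is in the conditioning set).
  P2: blocked at collider T (neither it nor any descendant is in the conditioning set).
  P3: blocked at collider T (neither it nor any descendant is in the conditioning set).
  P4: blocked at collider T (neither it nor any descendant is in the conditioning set).
The empty set is therefore the unique smallest valid set.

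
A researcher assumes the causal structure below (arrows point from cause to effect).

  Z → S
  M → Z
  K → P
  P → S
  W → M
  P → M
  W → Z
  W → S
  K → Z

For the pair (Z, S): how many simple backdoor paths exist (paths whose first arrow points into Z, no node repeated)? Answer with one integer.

6

A backdoor path from Z to S is any simple undirected path whose first edge points into Z (i.e. leaves Z via a parent).
Parents of Z: {K, M, W}.
Enumerating:
  P1: Z <- K -> P -> M <- W -> S
  P2: Z <- K -> P -> S
  P3: Z <- W -> M <- P -> S
  P4: Z <- W -> S
  P5: Z <- M <- P -> S
  P6: Z <- M <- W -> S
That exhausts the simple backdoor paths. Count: 6.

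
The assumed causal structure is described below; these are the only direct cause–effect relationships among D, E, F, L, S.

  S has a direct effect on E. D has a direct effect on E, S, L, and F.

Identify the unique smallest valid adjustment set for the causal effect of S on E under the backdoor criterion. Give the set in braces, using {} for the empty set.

{D}

Variables eligible for adjustment (non-descendants of S, excluding S and E): {D, F, L}.
Backdoor paths from S to E:
  P1: S <- D -> E
The empty set is not sufficient: P1 (S <- D -> E) has no collider blocking it and no conditioned non-collider, so it is open.
Try {D}:
  P1: blocked at fork node D ∈ conditioning set.
{D} contains no descendant of S and blocks every backdoor path.
No other singleton works — e.g. {F} leaves P1 open — so {D} is the unique smallest valid adjustment set.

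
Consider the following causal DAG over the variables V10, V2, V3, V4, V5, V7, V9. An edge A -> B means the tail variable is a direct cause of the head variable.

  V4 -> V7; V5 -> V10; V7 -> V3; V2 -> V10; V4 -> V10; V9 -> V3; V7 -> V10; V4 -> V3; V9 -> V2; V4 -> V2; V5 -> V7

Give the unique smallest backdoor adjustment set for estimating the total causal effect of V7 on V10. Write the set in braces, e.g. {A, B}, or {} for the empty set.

Variables eligible for adjustment (non-descendants of V7, excluding V7 and V10): {V2, V4, V5, V9}.
Backdoor paths from V7 to V10:
  P1: V7 <- V4 -> V2 -> V10
  P2: V7 <- V4 -> V10
  P3: V7 <- V4 -> V3 <- V9 -> V2 -> V10
  P4: V7 <- V5 -> V10
The empty set is not sufficient: P1 (V7 <- V4 -> V2 -> V10) has no collider blocking it and no conditioned non-collider, so it is open.
Try {V4, V5}:
  P1: blocked at fork node V4 ∈ conditioning set.
  P2: blocked at fork node V4 ∈ conditioning set.
  P3: blocked at fork node V4 ∈ conditioning set.
  P4: blocked at fork node V5 ∈ conditioning set.
{V4, V5} contains no descendant of V7 and blocks every backdoor path.
Every element of {V4, V5} is needed (dropping V4 leaves P1 open; dropping V5 leaves P4 open), so no proper subset is valid.
Among all size-2 subsets of the eligible variables, only {V4, V5} blocks every backdoor path, so it is the unique smallest valid adjustment set.

{V4, V5}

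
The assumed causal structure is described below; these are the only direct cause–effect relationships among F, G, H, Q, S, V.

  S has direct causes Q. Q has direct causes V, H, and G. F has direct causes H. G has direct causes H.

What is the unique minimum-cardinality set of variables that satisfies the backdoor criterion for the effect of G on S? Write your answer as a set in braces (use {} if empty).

{H}

Variables eligible for adjustment (non-descendants of G, excluding G and S): {F, H, V}.
Backdoor paths from G to S:
  P1: G <- H -> Q -> S
The empty set is not sufficient: P1 (G <- H -> Q -> S) has no collider blocking it and no conditioned non-collider, so it is open.
Try {H}:
  P1: blocked at fork node H ∈ conditioning set.
{H} contains no descendant of G and blocks every backdoor path.
No other singleton works — e.g. {V} leaves P1 open — so {H} is the unique smallest valid adjustment set.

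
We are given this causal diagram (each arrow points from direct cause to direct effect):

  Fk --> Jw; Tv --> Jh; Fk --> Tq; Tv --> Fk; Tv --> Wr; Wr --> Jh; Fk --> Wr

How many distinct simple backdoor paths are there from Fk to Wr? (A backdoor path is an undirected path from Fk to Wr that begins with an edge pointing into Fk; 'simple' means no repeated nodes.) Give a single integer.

2

A backdoor path from Fk to Wr is any simple undirected path whose first edge points into Fk (i.e. leaves Fk via a parent).
Parents of Fk: {Tv}.
Enumerating:
  P1: Fk <- Tv -> Wr
  P2: Fk <- Tv -> Jh <- Wr
That exhausts the simple backdoor paths. Count: 2.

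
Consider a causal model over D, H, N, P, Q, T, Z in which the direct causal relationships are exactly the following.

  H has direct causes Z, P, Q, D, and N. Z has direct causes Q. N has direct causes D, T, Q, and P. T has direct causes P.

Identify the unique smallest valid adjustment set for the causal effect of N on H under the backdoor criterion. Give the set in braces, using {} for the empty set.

Variables eligible for adjustment (non-descendants of N, excluding N and H): {D, P, Q, T, Z}.
Backdoor paths from N to H:
  P1: N <- D -> H
  P2: N <- Q -> Z -> H
  P3: N <- Q -> H
  P4: N <- P -> H
  P5: N <- T <- P -> H
The empty set is not sufficient: P1 (N <- D -> H) has no collider blocking it and no conditioned non-collider, so it is open.
Try {D, P, Q}:
  P1: blocked at fork node D ∈ conditioning set.
  P2: blocked at fork node Q ∈ conditioning set.
  P3: blocked at fork node Q ∈ conditioning set.
  P4: blocked at fork node P ∈ conditioning set.
  P5: blocked at fork node P ∈ conditioning set.
{D, P, Q} contains no descendant of N and blocks every backdoor path.
Every element of {D, P, Q} is needed (dropping D leaves P1 open; dropping P leaves P4 open; dropping Q leaves P2 open), so no proper subset is valid.
Among all size-3 subsets of the eligible variables, only {D, P, Q} blocks every backdoor path, so it is the unique smallest valid adjustment set.

{D, P, Q}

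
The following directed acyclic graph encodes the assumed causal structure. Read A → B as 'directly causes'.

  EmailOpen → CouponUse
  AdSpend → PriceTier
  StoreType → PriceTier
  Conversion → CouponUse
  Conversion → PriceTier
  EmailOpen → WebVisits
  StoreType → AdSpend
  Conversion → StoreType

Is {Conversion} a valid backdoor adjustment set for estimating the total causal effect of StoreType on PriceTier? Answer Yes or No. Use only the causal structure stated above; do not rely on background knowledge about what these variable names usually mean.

Yes

Backdoor paths from StoreType to PriceTier (paths whose first edge points into StoreType):
  P1: StoreType <- Conversion -> PriceTier
Condition 1 (no descendant of StoreType in the set): holds — descendants of StoreType are {AdSpend, PriceTier}; none are in {Conversion}.
Condition 2 (every backdoor path blocked by {Conversion}):
  P1: blocked at fork node Conversion ∈ conditioning set.
{Conversion} satisfies the backdoor criterion.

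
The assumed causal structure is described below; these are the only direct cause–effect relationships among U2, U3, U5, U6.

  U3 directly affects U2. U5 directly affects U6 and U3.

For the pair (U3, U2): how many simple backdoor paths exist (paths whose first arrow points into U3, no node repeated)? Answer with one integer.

0

A backdoor path from U3 to U2 is any simple undirected path whose first edge points into U3 (i.e. leaves U3 via a parent).
Parents of U3: {U5}.
No simple path from any parent of U3 reaches U2 without revisiting U3, so there are no backdoor paths.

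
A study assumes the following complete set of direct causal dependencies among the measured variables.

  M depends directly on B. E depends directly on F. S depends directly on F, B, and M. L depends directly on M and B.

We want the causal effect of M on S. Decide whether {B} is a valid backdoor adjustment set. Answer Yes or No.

Yes

Backdoor paths from M to S (paths whose first edge points into M):
  P1: M <- B -> S
Condition 1 (no descendant of M in the set): holds — descendants of M are {L, S}; none are in {B}.
Condition 2 (every backdoor path blocked by {B}):
  P1: blocked at fork node B ∈ conditioning set.
{B} satisfies the backdoor criterion.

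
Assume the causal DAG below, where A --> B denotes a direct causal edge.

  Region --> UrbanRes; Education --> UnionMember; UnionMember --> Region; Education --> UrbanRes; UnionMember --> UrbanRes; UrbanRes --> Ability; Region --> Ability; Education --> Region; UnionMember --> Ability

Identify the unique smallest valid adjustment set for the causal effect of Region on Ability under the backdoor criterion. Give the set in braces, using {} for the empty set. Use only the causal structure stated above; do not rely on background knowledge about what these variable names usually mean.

{Education, UnionMember}

Variables eligible for adjustment (non-descendants of Region, excluding Region and Ability): {Education, UnionMember}.
Backdoor paths from Region to Ability:
  P1: Region <- Education -> UnionMember -> UrbanRes -> Ability
  P2: Region <- Education -> UnionMember -> Ability
  P3: Region <- Education -> UrbanRes <- UnionMember -> Ability
  P4: Region <- Education -> UrbanRes -> Ability
  P5: Region <- UnionMember <- Education -> UrbanRes -> Ability
  P6: Region <- UnionMember -> UrbanRes -> Ability
  P7: Region <- UnionMember -> Ability
The empty set is not sufficient: P1 (Region <- Education -> UnionMember -> UrbanRes -> Ability) has no collider blocking it and no conditioned non-collider, so it is open.
Try {Education, UnionMember}:
  P1: blocked at fork node Education ∈ conditioning set.
  P2: blocked at fork node Education ∈ conditioning set.
  P3: blocked at fork node Education ∈ conditioning set.
  P4: blocked at fork node Education ∈ conditioning set.
  P5: blocked at chain node UnionMember ∈ conditioning set.
  P6: blocked at fork node UnionMember ∈ conditioning set.
  P7: blocked at fork node UnionMember ∈ conditioning set.
{Education, UnionMember} contains no descendant of Region and blocks every backdoor path.
Every element of {Education, UnionMember} is needed (dropping Education leaves P4 open; dropping UnionMember leaves P6 open), so no proper subset is valid.
Among all size-2 subsets of the eligible variables, only {Education, UnionMember} blocks every backdoor path, so it is the unique smallest valid adjustment set.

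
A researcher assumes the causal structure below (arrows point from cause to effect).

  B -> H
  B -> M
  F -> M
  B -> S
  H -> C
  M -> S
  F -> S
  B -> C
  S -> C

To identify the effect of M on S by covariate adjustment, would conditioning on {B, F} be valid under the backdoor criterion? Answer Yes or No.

Yes

Backdoor paths from M to S (paths whose first edge points into M):
  P1: M <- B -> S
  P2: M <- B -> H -> C <- S
  P3: M <- B -> C <- S
  P4: M <- F -> S
Condition 1 (no descendant of M in the set): holds — descendants of M are {C, S}; none are in {B, F}.
Condition 2 (every backdoor path blocked by {B, F}):
  P1: blocked at fork node B ∈ conditioning set.
  P2: blocked at fork node B ∈ conditioning set.
  P3: blocked at fork node B ∈ conditioning set.
  P4: blocked at fork node F ∈ conditioning set.
{B, F} satisfies the backdoor criterion.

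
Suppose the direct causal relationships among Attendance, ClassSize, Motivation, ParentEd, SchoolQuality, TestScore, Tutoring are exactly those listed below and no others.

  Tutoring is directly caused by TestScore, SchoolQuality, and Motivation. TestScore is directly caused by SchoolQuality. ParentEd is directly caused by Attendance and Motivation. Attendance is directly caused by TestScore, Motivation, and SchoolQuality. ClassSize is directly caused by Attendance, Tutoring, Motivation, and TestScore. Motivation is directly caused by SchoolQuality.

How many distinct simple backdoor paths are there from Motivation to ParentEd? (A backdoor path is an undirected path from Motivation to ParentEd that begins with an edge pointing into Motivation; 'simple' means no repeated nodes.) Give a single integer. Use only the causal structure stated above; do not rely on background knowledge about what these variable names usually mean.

8

A backdoor path from Motivation to ParentEd is any simple undirected path whose first edge points into Motivation (i.e. leaves Motivation via a parent).
Parents of Motivation: {SchoolQuality}.
Enumerating:
  P1: Motivation <- SchoolQuality -> TestScore -> Attendance -> ParentEd
  P2: Motivation <- SchoolQuality -> TestScore -> Tutoring -> ClassSize <- Attendance -> ParentEd
  P3: Motivation <- SchoolQuality -> TestScore -> ClassSize <- Attendance -> ParentEd
  P4: Motivation <- SchoolQuality -> Attendance -> ParentEd
  P5: Motivation <- SchoolQuality -> Tutoring <- TestScore -> Attendance -> ParentEd
  P6: Motivation <- SchoolQuality -> Tutoring <- TestScore -> ClassSize <- Attendance -> ParentEd
  P7: Motivation <- SchoolQuality -> Tutoring -> ClassSize <- TestScore -> Attendance -> ParentEd
  P8: Motivation <- SchoolQuality -> Tutoring -> ClassSize <- Attendance -> ParentEd
That exhausts the simple backdoor paths. Count: 8.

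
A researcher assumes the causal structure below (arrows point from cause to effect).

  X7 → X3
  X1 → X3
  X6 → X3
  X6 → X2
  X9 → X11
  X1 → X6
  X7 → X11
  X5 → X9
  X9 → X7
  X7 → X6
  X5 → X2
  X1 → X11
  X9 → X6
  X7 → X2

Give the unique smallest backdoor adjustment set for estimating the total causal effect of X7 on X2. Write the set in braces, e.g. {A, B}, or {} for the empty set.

{X9}

Variables eligible for adjustment (non-descendants of X7, excluding X7 and X2): {X1, X5, X9}.
Backdoor paths from X7 to X2:
  P1: X7 <- X9 <- X5 -> X2
  P2: X7 <- X9 -> X6 -> X2
  P3: X7 <- X9 -> X11 <- X1 -> X6 -> X2
  P4: X7 <- X9 -> X11 <- X1 -> X3 <- X6 -> X2
The empty set is not sufficient: P1 (X7 <- X9 <- X5 -> X2) has no collider blocking it and no conditioned non-collider, so it is open.
Try {X9}:
  P1: blocked at chain node X9 ∈ conditioning set.
  P2: blocked at fork node X9 ∈ conditioning set.
  P3: blocked at fork node X9 ∈ conditioning set.
  P4: blocked at fork node X9 ∈ conditioning set.
{X9} contains no descendant of X7 and blocks every backdoor path.
No other singleton works — e.g. {X5} leaves P2 open — so {X9} is the unique smallest valid adjustment set.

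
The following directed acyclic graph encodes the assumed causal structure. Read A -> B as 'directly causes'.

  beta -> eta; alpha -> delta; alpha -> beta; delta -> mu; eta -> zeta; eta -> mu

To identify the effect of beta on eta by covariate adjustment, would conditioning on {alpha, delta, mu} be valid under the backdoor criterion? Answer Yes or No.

No

Backdoor paths from beta to eta (paths whose first edge points into beta):
  P1: beta <- alpha -> delta -> mu <- eta
Condition 1 (no descendant of beta in the set): FAILS — mu is a descendant of beta.
Condition 2 (every backdoor path blocked by {alpha, delta, mu}):
  P1: blocked at fork node alpha ∈ conditioning set.
{alpha, delta, mu} does not satisfy the backdoor criterion.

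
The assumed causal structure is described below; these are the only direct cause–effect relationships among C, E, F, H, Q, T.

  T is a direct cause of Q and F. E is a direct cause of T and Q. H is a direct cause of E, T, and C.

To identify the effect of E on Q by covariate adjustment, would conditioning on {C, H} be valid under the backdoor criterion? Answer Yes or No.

Yes

Backdoor paths from E to Q (paths whose first edge points into E):
  P1: E <- H -> T -> Q
Condition 1 (no descendant of E in the set): holds — descendants of E are {F, Q, T}; none are in {C, H}.
Condition 2 (every backdoor path blocked by {C, H}):
  P1: blocked at fork node H ∈ conditioning set.
{C, H} satisfies the backdoor criterion.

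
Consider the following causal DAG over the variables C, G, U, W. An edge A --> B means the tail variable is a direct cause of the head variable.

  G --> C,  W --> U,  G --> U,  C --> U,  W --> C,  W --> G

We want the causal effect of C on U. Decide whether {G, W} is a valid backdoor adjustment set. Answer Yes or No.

Backdoor paths from C to U (paths whose first edge points into C):
  P1: C <- W -> G -> U
  P2: C <- W -> U
  P3: C <- G <- W -> U
  P4: C <- G -> U
Condition 1 (no descendant of C in the set): holds — descendants of C are {U}; none are in {G, W}.
Condition 2 (every backdoor path blocked by {G, W}):
  P1: blocked at fork node W ∈ conditioning set.
  P2: blocked at fork node W ∈ conditioning set.
  P3: blocked at chain node G ∈ conditioning set.
  P4: blocked at fork node G ∈ conditioning set.
{G, W} satisfies the backdoor criterion.

Yes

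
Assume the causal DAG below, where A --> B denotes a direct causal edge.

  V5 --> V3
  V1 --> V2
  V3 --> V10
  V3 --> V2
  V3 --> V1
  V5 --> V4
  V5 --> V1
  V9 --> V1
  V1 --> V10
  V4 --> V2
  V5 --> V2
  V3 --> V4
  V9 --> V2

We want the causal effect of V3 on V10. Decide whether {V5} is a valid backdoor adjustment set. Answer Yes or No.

Yes

Backdoor paths from V3 to V10 (paths whose first edge points into V3):
  P1: V3 <- V5 -> V4 -> V2 <- V9 -> V1 -> V10
  P2: V3 <- V5 -> V4 -> V2 <- V1 -> V10
  P3: V3 <- V5 -> V1 -> V10
  P4: V3 <- V5 -> V2 <- V9 -> V1 -> V10
  P5: V3 <- V5 -> V2 <- V1 -> V10
Condition 1 (no descendant of V3 in the set): holds — descendants of V3 are {V1, V10, V2, V4}; none are in {V5}.
Condition 2 (every backdoor path blocked by {V5}):
  P1: blocked at fork node V5 ∈ conditioning set.
  P2: blocked at fork node V5 ∈ conditioning set.
  P3: blocked at fork node V5 ∈ conditioning set.
  P4: blocked at fork node V5 ∈ conditioning set.
  P5: blocked at fork node V5 ∈ conditioning set.
{V5} satisfies the backdoor criterion.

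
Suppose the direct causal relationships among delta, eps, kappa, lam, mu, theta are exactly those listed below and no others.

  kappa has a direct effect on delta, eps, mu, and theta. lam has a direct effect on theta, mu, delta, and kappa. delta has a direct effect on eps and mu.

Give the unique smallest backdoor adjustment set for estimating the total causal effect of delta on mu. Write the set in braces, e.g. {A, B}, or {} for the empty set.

Variables eligible for adjustment (non-descendants of delta, excluding delta and mu): {kappa, lam, theta}.
Backdoor paths from delta to mu:
  P1: delta <- lam -> kappa -> mu
  P2: delta <- lam -> theta <- kappa -> mu
  P3: delta <- lam -> mu
  P4: delta <- kappa <- lam -> mu
  P5: delta <- kappa -> theta <- lam -> mu
  P6: delta <- kappa -> mu
The empty set is not sufficient: P1 (delta <- lam -> kappa -> mu) has no collider blocking it and no conditioned non-collider, so it is open.
Try {kappa, lam}:
  P1: blocked at fork node lam ∈ conditioning set.
  P2: blocked at fork node lam ∈ conditioning set.
  P3: blocked at fork node lam ∈ conditioning set.
  P4: blocked at chain node kappa ∈ conditioning set.
  P5: blocked at fork node kappa ∈ conditioning set.
  P6: blocked at fork node kappa ∈ conditioning set.
{kappa, lam} contains no descendant of delta and blocks every backdoor path.
Every element of {kappa, lam} is needed (dropping kappa leaves P6 open; dropping lam leaves P3 open), so no proper subset is valid.
Among all size-2 subsets of the eligible variables, only {kappa, lam} blocks every backdoor path, so it is the unique smallest valid adjustment set.

{kappa, lam}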